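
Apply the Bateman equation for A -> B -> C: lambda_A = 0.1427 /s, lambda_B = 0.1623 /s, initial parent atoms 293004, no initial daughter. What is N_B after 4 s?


N_B(t) = lambda_A * N_A0 / (lambda_B - lambda_A) * [exp(-lambda_A*t) - exp(-lambda_B*t)]
exp(-0.1427*4) = 0.5650732; exp(-0.1623*4) = 0.5224636
N_B = 0.1427 * 293004 / (0.1623 - 0.1427) * (0.5650732 - 0.5224636)
N_B = 90897

90897


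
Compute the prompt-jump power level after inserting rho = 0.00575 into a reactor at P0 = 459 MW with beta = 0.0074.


P1/P0 = beta / (beta - rho)
P1/P0 = 0.0074 / (0.0074 - 0.00575) = 4.484848
P1 = 459 * 4.484848 = 2058.5 MW

2058.5


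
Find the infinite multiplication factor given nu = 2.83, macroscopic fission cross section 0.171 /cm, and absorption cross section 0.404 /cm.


k_inf = nu * Sigma_f / Sigma_a
k_inf = 2.83 * 0.171 / 0.404
k_inf = 1.1978

1.1978


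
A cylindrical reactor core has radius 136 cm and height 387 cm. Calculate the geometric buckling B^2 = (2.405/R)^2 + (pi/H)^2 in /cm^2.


B^2 = (2.405/R)^2 + (pi/H)^2
B^2 = (2.405/136)^2 + (pi/387)^2
B^2 = 3.7862e-04 /cm^2

3.7862e-04


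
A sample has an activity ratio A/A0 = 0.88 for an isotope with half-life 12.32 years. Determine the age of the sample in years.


lambda = ln(2) / t_half = ln(2) / 12.32 = 0.05626195 /yr
t = -ln(A/A0) / lambda
t = -ln(0.88) / 0.05626195
t = 2.2721 yr

2.2721


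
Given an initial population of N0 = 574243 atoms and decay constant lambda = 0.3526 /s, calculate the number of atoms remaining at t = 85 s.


N = N0 * exp(-lambda * t)
N = 574243 * exp(-0.3526 * 85)
N = 5.5317e-08

5.5317e-08


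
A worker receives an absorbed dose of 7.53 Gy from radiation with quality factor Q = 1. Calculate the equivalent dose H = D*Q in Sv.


H = D * Q
H = 7.53 * 1
H = 7.5300 Sv

7.5300


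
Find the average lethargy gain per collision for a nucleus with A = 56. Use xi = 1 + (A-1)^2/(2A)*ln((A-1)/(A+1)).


xi = 1 + (A-1)^2/(2A) * ln((A-1)/(A+1))
xi = 1 + (56-1)^2/(2*56) * ln((56-1)/(56 +1))
xi = 0.035293

0.035293


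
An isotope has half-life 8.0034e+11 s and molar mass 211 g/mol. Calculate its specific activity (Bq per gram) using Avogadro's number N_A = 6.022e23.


lambda = ln(2) / t_half = ln(2) / 8.0034e+11 = 8.660659e-13 /s
SA = lambda * N_A / M
SA = 8.660659e-13 * 6.022e23 / 211
SA = 2.4718e+09 Bq/g

2.4718e+09


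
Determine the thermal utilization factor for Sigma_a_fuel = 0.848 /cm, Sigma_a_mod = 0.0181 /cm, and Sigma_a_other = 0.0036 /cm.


f = Sigma_a_fuel / (Sigma_a_fuel + Sigma_a_mod + Sigma_a_other)
f = 0.848 / (0.848 + 0.0181 + 0.0036)
f = 0.97505

0.97505


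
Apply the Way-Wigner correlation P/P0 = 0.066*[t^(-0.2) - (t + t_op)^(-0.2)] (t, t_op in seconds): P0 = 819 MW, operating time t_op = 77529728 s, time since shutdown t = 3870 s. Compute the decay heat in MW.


P/P0 = 0.066 * [t^(-0.2) - (t + t_op)^(-0.2)]
P/P0 = 0.066 * [3870^(-0.2) - (3870 + 77529728)^(-0.2)]
P/P0 = 0.066 * [0.1916275 - 0.02643030] = 0.01090302
P = 819 * 0.01090302 = 8.9296 MW

8.9296


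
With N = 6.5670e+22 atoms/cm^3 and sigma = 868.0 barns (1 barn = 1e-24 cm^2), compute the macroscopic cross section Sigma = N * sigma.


Sigma = N * sigma_barns * 1e-24
Sigma = 6.5670e+22 * 868.0 * 1e-24
Sigma = 57.002 /cm

57.002


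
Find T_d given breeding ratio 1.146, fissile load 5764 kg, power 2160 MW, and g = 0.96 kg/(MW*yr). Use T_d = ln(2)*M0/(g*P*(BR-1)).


Breeding gain G = BR - 1 = 1.146 - 1 = 0.146
Fissile production rate = g * P * G = 0.96 * 2160 * 0.146 = 302.7456 kg/yr
T_d = ln(2) * M0 / (g * P * G)
T_d = ln(2) * 5764 / 302.7456 = 13.197 yr

13.197


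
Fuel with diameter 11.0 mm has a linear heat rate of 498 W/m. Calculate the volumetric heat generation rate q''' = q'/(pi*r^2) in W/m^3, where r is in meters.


r = D / 2 / 1000 = 11.0 / 2 / 1000 = 0.0055 m
q''' = q' / (pi * r^2)
q''' = 498 / (pi * 0.0055^2)
q''' = 5.2403e+06 W/m^3

5.2403e+06


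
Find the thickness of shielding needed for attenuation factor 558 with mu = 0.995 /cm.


x = ln(factor) / mu
x = ln(558) / 0.995
x = 6.3561 cm

6.3561


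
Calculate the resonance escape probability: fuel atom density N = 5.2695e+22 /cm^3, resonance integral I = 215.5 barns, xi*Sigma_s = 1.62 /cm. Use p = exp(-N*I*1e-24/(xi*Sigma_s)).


p = exp(-N * I * 1e-24 / (xi*Sigma_s))
p = exp(-5.2695e+22 * 215.5 * 1e-24 / 1.62)
p = 9.0305e-04

9.0305e-04


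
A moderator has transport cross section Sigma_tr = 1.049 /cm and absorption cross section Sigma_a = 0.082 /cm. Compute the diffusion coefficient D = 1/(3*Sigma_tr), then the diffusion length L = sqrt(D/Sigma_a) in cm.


D = 1 / (3 * Sigma_tr) = 1 / (3 * 1.049) = 0.3177629 cm
L = sqrt(D / Sigma_a)
L = sqrt(0.3177629 / 0.082)
L = 1.9685 cm

1.9685


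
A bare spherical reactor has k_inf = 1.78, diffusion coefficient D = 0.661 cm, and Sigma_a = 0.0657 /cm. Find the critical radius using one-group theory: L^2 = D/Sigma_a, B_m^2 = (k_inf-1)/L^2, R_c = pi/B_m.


L^2 = D / Sigma_a = 0.661 / 0.0657 = 10.06088 cm^2
B_m^2 = (k_inf - 1) / L^2 = (1.78 - 1) / 10.06088 = 0.07752801 /cm^2
For a bare sphere: B_g = pi/R, so R_c = pi / sqrt(B_m^2)
R_c = pi / sqrt(0.07752801) = 11.283 cm

11.283


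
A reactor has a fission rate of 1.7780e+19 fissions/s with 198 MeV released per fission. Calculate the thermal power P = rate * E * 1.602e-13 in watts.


P = fission_rate * E_MeV * 1.602e-13
P = 1.7780e+19 * 198 * 1.602e-13
P = 5.6397e+08 W

5.6397e+08


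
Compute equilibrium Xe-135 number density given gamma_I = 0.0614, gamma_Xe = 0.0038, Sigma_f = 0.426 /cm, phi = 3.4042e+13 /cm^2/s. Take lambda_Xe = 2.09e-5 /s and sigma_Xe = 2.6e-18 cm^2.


Xe_eq = (gamma_I + gamma_Xe) * Sigma_f * phi / (lambda_Xe + sigma_Xe * phi)
Numerator = (0.0614 + 0.0038) * 0.426 * 3.4042e+13 = 9.455234e+11
Denominator = 2.09e-5 + 2.6e-18 * 3.4042e+13 = 1.094092e-04
Xe_eq = 9.455234e+11 / 1.094092e-04 = 8.6421e+15 /cm^3

8.6421e+15


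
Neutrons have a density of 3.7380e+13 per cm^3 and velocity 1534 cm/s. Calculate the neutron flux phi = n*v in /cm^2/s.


phi = n * v
phi = 3.7380e+13 * 1534
phi = 5.7341e+16 /cm^2/s

5.7341e+16


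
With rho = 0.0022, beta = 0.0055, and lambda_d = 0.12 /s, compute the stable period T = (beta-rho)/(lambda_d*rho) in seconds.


T = (beta - rho) / (lambda_d * rho)
T = (0.0055 - 0.0022) / (0.12 * 0.0022)
T = 12.500 s

12.500


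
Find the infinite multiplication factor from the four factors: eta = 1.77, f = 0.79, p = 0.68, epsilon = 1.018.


k_inf = eta * f * p * epsilon
k_inf = 1.77 * 0.79 * 0.68 * 1.018
k_inf = 0.96796

0.96796


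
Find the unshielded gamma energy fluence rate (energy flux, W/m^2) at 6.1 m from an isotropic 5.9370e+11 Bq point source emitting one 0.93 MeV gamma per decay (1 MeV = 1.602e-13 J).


psi = A * E * 1.602e-13 / (4*pi*r^2)
psi = 5.9370e+11 * 0.93 * 1.602e-13 / (4*pi*6.1^2)
psi = 1.8917e-04 W/m^2

1.8917e-04


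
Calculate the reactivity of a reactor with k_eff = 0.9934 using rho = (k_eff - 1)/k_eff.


rho = (k_eff - 1) / k_eff
rho = (0.9934 - 1) / 0.9934
rho = -0.0066438

-0.0066438


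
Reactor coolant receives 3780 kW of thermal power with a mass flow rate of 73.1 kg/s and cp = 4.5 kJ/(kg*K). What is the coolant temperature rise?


dT = Q / (m_dot * cp)
dT = 3780 / (73.1 * 4.5)
dT = 11.491 C

11.491


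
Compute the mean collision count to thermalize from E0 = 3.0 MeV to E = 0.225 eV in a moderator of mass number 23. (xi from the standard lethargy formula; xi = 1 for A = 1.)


xi = 1 + (A-1)^2/(2A)*ln((A-1)/(A+1)) = 0.08448899 (for A = 23)
n = ln(E0/E) / xi
n = ln(3.0e6 / 0.225) / 0.08448899
n = ln(1.333333e+07) / 0.08448899 = 194.18

194.18


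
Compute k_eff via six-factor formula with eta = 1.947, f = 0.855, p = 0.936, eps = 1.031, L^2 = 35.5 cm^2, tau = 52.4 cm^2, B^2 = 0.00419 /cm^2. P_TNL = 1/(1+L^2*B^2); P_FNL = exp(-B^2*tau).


k_inf = eta*f*p*eps = 1.947*0.855*0.936*1.031 = 1.606448
P_TNL = 1/(1 + L^2*B^2) = 1/(1 + 35.5*0.00419) = 0.8705152
P_FNL = exp(-B^2*tau) = exp(-0.00419*52.4) = 0.8028752
k_eff = k_inf * P_TNL * P_FNL = 1.606448 * 0.8705152 * 0.8028752
k_eff = 1.1228

1.1228


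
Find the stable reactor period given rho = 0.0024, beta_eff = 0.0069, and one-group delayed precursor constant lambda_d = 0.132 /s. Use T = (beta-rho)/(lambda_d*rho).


T = (beta - rho) / (lambda_d * rho)
T = (0.0069 - 0.0024) / (0.132 * 0.0024)
T = 14.205 s

14.205


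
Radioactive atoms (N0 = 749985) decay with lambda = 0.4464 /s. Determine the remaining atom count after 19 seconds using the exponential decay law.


N = N0 * exp(-lambda * t)
N = 749985 * exp(-0.4464 * 19)
N = 155.43

155.43


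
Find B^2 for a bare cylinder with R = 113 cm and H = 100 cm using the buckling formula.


B^2 = (2.405/R)^2 + (pi/H)^2
B^2 = (2.405/113)^2 + (pi/100)^2
B^2 = 0.0014399 /cm^2

0.0014399


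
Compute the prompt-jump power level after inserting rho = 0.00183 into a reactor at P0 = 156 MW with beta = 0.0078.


P1/P0 = beta / (beta - rho)
P1/P0 = 0.0078 / (0.0078 - 0.00183) = 1.306533
P1 = 156 * 1.306533 = 203.82 MW

203.82


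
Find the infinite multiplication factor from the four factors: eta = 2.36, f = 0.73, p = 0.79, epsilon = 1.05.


k_inf = eta * f * p * epsilon
k_inf = 2.36 * 0.73 * 0.79 * 1.05
k_inf = 1.4291

1.4291


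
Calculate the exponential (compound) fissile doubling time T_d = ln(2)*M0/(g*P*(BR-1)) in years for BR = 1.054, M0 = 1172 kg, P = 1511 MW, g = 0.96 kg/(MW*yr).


Breeding gain G = BR - 1 = 1.054 - 1 = 0.054
Fissile production rate = g * P * G = 0.96 * 1511 * 0.054 = 78.33024 kg/yr
T_d = ln(2) * M0 / (g * P * G)
T_d = ln(2) * 1172 / 78.33024 = 10.371 yr

10.371


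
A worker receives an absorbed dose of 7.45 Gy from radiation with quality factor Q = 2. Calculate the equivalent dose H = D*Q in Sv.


H = D * Q
H = 7.45 * 2
H = 14.900 Sv

14.900


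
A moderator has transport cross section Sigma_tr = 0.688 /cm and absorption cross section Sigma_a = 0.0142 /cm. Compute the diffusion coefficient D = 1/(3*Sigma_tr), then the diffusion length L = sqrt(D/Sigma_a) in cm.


D = 1 / (3 * Sigma_tr) = 1 / (3 * 0.688) = 0.4844961 cm
L = sqrt(D / Sigma_a)
L = sqrt(0.4844961 / 0.0142)
L = 5.8412 cm

5.8412


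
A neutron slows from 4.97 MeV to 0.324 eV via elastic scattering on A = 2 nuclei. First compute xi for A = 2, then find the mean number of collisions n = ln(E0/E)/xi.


xi = 1 + (A-1)^2/(2A)*ln((A-1)/(A+1)) = 0.7253469 (for A = 2)
n = ln(E0/E) / xi
n = ln(4.97e6 / 0.324) / 0.7253469
n = ln(1.533951e+07) / 0.7253469 = 22.811

22.811


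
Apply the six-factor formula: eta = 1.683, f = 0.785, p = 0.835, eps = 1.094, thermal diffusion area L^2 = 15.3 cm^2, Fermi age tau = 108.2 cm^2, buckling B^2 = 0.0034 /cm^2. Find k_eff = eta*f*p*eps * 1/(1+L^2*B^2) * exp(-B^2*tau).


k_inf = eta*f*p*eps = 1.683*0.785*0.835*1.094 = 1.206862
P_TNL = 1/(1 + L^2*B^2) = 1/(1 + 15.3*0.0034) = 0.9505523
P_FNL = exp(-B^2*tau) = exp(-0.0034*108.2) = 0.6922002
k_eff = k_inf * P_TNL * P_FNL = 1.206862 * 0.9505523 * 0.6922002
k_eff = 0.79408

0.79408


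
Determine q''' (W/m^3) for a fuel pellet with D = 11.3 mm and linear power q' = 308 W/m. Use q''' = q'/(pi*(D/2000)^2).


r = D / 2 / 1000 = 11.3 / 2 / 1000 = 0.00565 m
q''' = q' / (pi * r^2)
q''' = 308 / (pi * 0.00565^2)
q''' = 3.0712e+06 W/m^3

3.0712e+06


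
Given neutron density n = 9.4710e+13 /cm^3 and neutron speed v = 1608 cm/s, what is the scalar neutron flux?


phi = n * v
phi = 9.4710e+13 * 1608
phi = 1.5229e+17 /cm^2/s

1.5229e+17


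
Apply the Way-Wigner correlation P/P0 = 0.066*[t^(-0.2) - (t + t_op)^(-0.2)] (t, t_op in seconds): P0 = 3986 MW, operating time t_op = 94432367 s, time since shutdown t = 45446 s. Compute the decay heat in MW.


P/P0 = 0.066 * [t^(-0.2) - (t + t_op)^(-0.2)]
P/P0 = 0.066 * [45446^(-0.2) - (45446 + 94432367)^(-0.2)]
P/P0 = 0.066 * [0.1170849 - 0.02540587] = 0.006050816
P = 3986 * 0.006050816 = 24.119 MW

24.119


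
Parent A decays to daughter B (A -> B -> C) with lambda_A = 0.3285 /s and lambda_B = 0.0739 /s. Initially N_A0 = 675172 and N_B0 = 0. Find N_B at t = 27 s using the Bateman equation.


N_B(t) = lambda_A * N_A0 / (lambda_B - lambda_A) * [exp(-lambda_A*t) - exp(-lambda_B*t)]
exp(-0.3285*27) = 1.406129e-04; exp(-0.0739*27) = 0.1359729
N_B = 0.3285 * 675172 / (0.0739 - 0.3285) * (1.406129e-04 - 0.1359729)
N_B = 118330

118330


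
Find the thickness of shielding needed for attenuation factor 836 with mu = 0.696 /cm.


x = ln(factor) / mu
x = ln(836) / 0.696
x = 9.6676 cm

9.6676


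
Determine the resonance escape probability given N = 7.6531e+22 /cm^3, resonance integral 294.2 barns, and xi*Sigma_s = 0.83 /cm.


p = exp(-N * I * 1e-24 / (xi*Sigma_s))
p = exp(-7.6531e+22 * 294.2 * 1e-24 / 0.83)
p = 1.6553e-12

1.6553e-12


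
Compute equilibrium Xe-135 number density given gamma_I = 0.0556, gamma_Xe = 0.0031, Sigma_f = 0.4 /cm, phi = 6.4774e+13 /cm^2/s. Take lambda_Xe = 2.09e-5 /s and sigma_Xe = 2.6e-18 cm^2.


Xe_eq = (gamma_I + gamma_Xe) * Sigma_f * phi / (lambda_Xe + sigma_Xe * phi)
Numerator = (0.0556 + 0.0031) * 0.4 * 6.4774e+13 = 1.520894e+12
Denominator = 2.09e-5 + 2.6e-18 * 6.4774e+13 = 1.893124e-04
Xe_eq = 1.520894e+12 / 1.893124e-04 = 8.0338e+15 /cm^3

8.0338e+15


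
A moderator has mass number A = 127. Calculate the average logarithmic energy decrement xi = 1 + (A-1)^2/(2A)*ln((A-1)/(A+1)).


xi = 1 + (A-1)^2/(2A) * ln((A-1)/(A+1))
xi = 1 + (127-1)^2/(2*127) * ln((127-1)/(127 +1))
xi = 0.015666

0.015666


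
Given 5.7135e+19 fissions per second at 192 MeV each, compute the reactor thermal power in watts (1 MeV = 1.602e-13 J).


P = fission_rate * E_MeV * 1.602e-13
P = 5.7135e+19 * 192 * 1.602e-13
P = 1.7574e+09 W

1.7574e+09


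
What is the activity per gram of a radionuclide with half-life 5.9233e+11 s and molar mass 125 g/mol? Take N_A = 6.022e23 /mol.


lambda = ln(2) / t_half = ln(2) / 5.9233e+11 = 1.170204e-12 /s
SA = lambda * N_A / M
SA = 1.170204e-12 * 6.022e23 / 125
SA = 5.6376e+09 Bq/g

5.6376e+09


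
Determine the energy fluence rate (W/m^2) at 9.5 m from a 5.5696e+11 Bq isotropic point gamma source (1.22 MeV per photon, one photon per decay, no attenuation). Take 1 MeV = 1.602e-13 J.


psi = A * E * 1.602e-13 / (4*pi*r^2)
psi = 5.5696e+11 * 1.22 * 1.602e-13 / (4*pi*9.5^2)
psi = 9.5982e-05 W/m^2

9.5982e-05


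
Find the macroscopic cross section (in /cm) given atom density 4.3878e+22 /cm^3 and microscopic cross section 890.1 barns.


Sigma = N * sigma_barns * 1e-24
Sigma = 4.3878e+22 * 890.1 * 1e-24
Sigma = 39.056 /cm

39.056


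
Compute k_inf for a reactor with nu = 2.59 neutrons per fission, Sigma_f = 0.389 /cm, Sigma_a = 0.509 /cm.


k_inf = nu * Sigma_f / Sigma_a
k_inf = 2.59 * 0.389 / 0.509
k_inf = 1.9794

1.9794


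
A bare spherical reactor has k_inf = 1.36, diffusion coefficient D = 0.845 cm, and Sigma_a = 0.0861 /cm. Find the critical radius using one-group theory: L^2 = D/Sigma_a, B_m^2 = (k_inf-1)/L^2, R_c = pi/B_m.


L^2 = D / Sigma_a = 0.845 / 0.0861 = 9.814170 cm^2
B_m^2 = (k_inf - 1) / L^2 = (1.36 - 1) / 9.814170 = 0.03668166 /cm^2
For a bare sphere: B_g = pi/R, so R_c = pi / sqrt(B_m^2)
R_c = pi / sqrt(0.03668166) = 16.403 cm

16.403


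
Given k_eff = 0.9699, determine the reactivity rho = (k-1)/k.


rho = (k_eff - 1) / k_eff
rho = (0.9699 - 1) / 0.9699
rho = -0.031034

-0.031034


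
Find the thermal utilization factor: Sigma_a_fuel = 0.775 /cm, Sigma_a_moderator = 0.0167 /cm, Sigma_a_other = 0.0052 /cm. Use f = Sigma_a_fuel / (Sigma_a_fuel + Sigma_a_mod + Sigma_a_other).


f = Sigma_a_fuel / (Sigma_a_fuel + Sigma_a_mod + Sigma_a_other)
f = 0.775 / (0.775 + 0.0167 + 0.0052)
f = 0.97252

0.97252


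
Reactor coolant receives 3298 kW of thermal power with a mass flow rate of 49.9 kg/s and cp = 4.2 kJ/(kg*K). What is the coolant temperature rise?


dT = Q / (m_dot * cp)
dT = 3298 / (49.9 * 4.2)
dT = 15.736 C

15.736


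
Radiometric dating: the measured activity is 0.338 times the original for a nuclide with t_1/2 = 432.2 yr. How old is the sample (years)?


lambda = ln(2) / t_half = ln(2) / 432.2 = 0.001603765 /yr
t = -ln(A/A0) / lambda
t = -ln(0.338) / 0.001603765
t = 676.35 yr

676.35


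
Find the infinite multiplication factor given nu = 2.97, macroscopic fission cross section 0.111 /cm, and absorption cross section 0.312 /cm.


k_inf = nu * Sigma_f / Sigma_a
k_inf = 2.97 * 0.111 / 0.312
k_inf = 1.0566

1.0566


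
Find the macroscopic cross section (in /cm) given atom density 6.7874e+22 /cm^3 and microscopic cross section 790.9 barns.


Sigma = N * sigma_barns * 1e-24
Sigma = 6.7874e+22 * 790.9 * 1e-24
Sigma = 53.682 /cm

53.682


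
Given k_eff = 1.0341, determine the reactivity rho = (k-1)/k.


rho = (k_eff - 1) / k_eff
rho = (1.0341 - 1) / 1.0341
rho = 0.032976

0.032976


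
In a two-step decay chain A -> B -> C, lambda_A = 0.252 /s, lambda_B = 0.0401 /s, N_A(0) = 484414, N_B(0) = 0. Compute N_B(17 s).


N_B(t) = lambda_A * N_A0 / (lambda_B - lambda_A) * [exp(-lambda_A*t) - exp(-lambda_B*t)]
exp(-0.252*17) = 0.01378740; exp(-0.0401*17) = 0.5057565
N_B = 0.252 * 484414 / (0.0401 - 0.252) * (0.01378740 - 0.5057565)
N_B = 283416

283416


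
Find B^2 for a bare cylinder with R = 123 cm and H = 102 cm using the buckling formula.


B^2 = (2.405/R)^2 + (pi/H)^2
B^2 = (2.405/123)^2 + (pi/102)^2
B^2 = 0.0013309 /cm^2

0.0013309


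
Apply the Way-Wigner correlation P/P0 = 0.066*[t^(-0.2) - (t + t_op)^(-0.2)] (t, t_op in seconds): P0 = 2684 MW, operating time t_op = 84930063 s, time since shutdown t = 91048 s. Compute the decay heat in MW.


P/P0 = 0.066 * [t^(-0.2) - (t + t_op)^(-0.2)]
P/P0 = 0.066 * [91048^(-0.2) - (91048 + 84930063)^(-0.2)]
P/P0 = 0.066 * [0.1018934 - 0.02594745] = 0.005012433
P = 2684 * 0.005012433 = 13.453 MW

13.453


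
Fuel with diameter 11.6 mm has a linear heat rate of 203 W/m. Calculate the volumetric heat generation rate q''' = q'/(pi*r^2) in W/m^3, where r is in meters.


r = D / 2 / 1000 = 11.6 / 2 / 1000 = 0.0058 m
q''' = q' / (pi * r^2)
q''' = 203 / (pi * 0.0058^2)
q''' = 1.9208e+06 W/m^3

1.9208e+06


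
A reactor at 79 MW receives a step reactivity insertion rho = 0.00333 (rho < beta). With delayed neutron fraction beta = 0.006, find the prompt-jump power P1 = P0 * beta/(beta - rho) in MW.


P1/P0 = beta / (beta - rho)
P1/P0 = 0.006 / (0.006 - 0.00333) = 2.247191
P1 = 79 * 2.247191 = 177.53 MW

177.53


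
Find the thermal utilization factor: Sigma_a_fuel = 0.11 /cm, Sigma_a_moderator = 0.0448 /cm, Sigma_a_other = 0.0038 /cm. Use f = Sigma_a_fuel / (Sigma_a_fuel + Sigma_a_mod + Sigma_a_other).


f = Sigma_a_fuel / (Sigma_a_fuel + Sigma_a_mod + Sigma_a_other)
f = 0.11 / (0.11 + 0.0448 + 0.0038)
f = 0.69357

0.69357


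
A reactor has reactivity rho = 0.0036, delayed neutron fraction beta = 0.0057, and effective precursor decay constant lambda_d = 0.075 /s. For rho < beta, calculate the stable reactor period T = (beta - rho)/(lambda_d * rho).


T = (beta - rho) / (lambda_d * rho)
T = (0.0057 - 0.0036) / (0.075 * 0.0036)
T = 7.7778 s

7.7778


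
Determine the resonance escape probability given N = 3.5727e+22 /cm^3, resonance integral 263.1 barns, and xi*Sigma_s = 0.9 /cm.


p = exp(-N * I * 1e-24 / (xi*Sigma_s))
p = exp(-3.5727e+22 * 263.1 * 1e-24 / 0.9)
p = 2.9117e-05

2.9117e-05


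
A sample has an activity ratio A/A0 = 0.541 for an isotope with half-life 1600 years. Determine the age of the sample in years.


lambda = ln(2) / t_half = ln(2) / 1600 = 4.332170e-04 /yr
t = -ln(A/A0) / lambda
t = -ln(0.541) / 4.332170e-04
t = 1418.1 yr

1418.1


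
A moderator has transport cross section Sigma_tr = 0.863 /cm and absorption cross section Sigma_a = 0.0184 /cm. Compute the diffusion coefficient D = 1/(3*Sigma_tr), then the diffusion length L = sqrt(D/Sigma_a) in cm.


D = 1 / (3 * Sigma_tr) = 1 / (3 * 0.863) = 0.3862495 cm
L = sqrt(D / Sigma_a)
L = sqrt(0.3862495 / 0.0184)
L = 4.5817 cm

4.5817


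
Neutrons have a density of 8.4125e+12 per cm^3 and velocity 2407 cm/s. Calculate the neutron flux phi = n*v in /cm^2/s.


phi = n * v
phi = 8.4125e+12 * 2407
phi = 2.0249e+16 /cm^2/s

2.0249e+16


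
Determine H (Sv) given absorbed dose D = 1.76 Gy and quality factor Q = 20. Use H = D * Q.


H = D * Q
H = 1.76 * 20
H = 35.200 Sv

35.200


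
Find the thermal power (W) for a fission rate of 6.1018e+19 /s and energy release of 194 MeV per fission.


P = fission_rate * E_MeV * 1.602e-13
P = 6.1018e+19 * 194 * 1.602e-13
P = 1.8964e+09 W

1.8964e+09


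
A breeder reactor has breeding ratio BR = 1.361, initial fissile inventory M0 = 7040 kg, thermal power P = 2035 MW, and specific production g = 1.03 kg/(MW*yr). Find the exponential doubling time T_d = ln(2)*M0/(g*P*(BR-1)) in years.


Breeding gain G = BR - 1 = 1.361 - 1 = 0.361
Fissile production rate = g * P * G = 1.03 * 2035 * 0.361 = 756.67405 kg/yr
T_d = ln(2) * M0 / (g * P * G)
T_d = ln(2) * 7040 / 756.67405 = 6.4490 yr

6.4490


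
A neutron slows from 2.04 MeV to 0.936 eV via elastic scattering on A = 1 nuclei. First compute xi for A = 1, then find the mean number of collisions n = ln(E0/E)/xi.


xi = 1 + (A-1)^2/(2A)*ln((A-1)/(A+1)) = 1 (for A = 1)
n = ln(E0/E) / xi
n = ln(2.04e6 / 0.936) / 1
n = ln(2.179487e+06) / 1 = 14.595

14.595


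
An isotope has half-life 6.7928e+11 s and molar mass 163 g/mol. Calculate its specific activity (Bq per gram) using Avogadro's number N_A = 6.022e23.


lambda = ln(2) / t_half = ln(2) / 6.7928e+11 = 1.020415e-12 /s
SA = lambda * N_A / M
SA = 1.020415e-12 * 6.022e23 / 163
SA = 3.7699e+09 Bq/g

3.7699e+09


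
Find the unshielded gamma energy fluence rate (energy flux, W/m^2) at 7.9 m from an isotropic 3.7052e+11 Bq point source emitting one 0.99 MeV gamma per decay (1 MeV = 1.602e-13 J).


psi = A * E * 1.602e-13 / (4*pi*r^2)
psi = 3.7052e+11 * 0.99 * 1.602e-13 / (4*pi*7.9^2)
psi = 7.4928e-05 W/m^2

7.4928e-05


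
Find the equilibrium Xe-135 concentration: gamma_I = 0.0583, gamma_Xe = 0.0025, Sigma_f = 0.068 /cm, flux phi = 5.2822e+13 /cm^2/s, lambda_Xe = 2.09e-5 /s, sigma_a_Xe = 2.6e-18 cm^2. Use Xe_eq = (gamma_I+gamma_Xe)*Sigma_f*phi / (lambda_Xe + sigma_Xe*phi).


Xe_eq = (gamma_I + gamma_Xe) * Sigma_f * phi / (lambda_Xe + sigma_Xe * phi)
Numerator = (0.0583 + 0.0025) * 0.068 * 5.2822e+13 = 2.183873e+11
Denominator = 2.09e-5 + 2.6e-18 * 5.2822e+13 = 1.582372e-04
Xe_eq = 2.183873e+11 / 1.582372e-04 = 1.3801e+15 /cm^3

1.3801e+15


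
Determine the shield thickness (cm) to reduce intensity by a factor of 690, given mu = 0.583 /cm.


x = ln(factor) / mu
x = ln(690) / 0.583
x = 11.212 cm

11.212


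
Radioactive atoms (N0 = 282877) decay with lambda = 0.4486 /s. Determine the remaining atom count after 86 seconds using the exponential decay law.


N = N0 * exp(-lambda * t)
N = 282877 * exp(-0.4486 * 86)
N = 4.9738e-12

4.9738e-12


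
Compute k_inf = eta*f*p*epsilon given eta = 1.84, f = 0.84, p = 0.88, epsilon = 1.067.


k_inf = eta * f * p * epsilon
k_inf = 1.84 * 0.84 * 0.88 * 1.067
k_inf = 1.4513

1.4513


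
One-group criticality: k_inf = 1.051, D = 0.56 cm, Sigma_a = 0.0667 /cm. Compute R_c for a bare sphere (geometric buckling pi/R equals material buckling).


L^2 = D / Sigma_a = 0.56 / 0.0667 = 8.395802 cm^2
B_m^2 = (k_inf - 1) / L^2 = (1.051 - 1) / 8.395802 = 0.006074464 /cm^2
For a bare sphere: B_g = pi/R, so R_c = pi / sqrt(B_m^2)
R_c = pi / sqrt(0.006074464) = 40.308 cm

40.308


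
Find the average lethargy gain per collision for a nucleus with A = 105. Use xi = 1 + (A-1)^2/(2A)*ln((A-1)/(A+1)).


xi = 1 + (A-1)^2/(2A) * ln((A-1)/(A+1))
xi = 1 + (105-1)^2/(2*105) * ln((105-1)/(105 +1))
xi = 0.018927

0.018927


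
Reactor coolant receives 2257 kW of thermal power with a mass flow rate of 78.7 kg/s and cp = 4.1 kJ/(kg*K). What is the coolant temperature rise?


dT = Q / (m_dot * cp)
dT = 2257 / (78.7 * 4.1)
dT = 6.9948 C

6.9948


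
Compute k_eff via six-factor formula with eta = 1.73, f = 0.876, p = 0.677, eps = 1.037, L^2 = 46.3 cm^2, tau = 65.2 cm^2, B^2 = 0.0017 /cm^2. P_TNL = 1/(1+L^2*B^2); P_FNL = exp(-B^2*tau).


k_inf = eta*f*p*eps = 1.73*0.876*0.677*1.037 = 1.063941
P_TNL = 1/(1 + L^2*B^2) = 1/(1 + 46.3*0.0017) = 0.9270332
P_FNL = exp(-B^2*tau) = exp(-0.0017*65.2) = 0.8950820
k_eff = k_inf * P_TNL * P_FNL = 1.063941 * 0.9270332 * 0.8950820
k_eff = 0.88283

0.88283


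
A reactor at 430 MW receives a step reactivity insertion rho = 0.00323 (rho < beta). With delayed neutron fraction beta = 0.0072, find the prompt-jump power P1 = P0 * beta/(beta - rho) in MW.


P1/P0 = beta / (beta - rho)
P1/P0 = 0.0072 / (0.0072 - 0.00323) = 1.813602
P1 = 430 * 1.813602 = 779.85 MW

779.85


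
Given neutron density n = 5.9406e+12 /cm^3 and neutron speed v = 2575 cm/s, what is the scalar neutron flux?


phi = n * v
phi = 5.9406e+12 * 2575
phi = 1.5297e+16 /cm^2/s

1.5297e+16


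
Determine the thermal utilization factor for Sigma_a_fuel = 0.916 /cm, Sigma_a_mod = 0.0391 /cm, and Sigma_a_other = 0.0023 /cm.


f = Sigma_a_fuel / (Sigma_a_fuel + Sigma_a_mod + Sigma_a_other)
f = 0.916 / (0.916 + 0.0391 + 0.0023)
f = 0.95676

0.95676


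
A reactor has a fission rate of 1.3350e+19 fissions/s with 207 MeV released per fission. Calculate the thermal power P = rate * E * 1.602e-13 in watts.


P = fission_rate * E_MeV * 1.602e-13
P = 1.3350e+19 * 207 * 1.602e-13
P = 4.4270e+08 W

4.4270e+08


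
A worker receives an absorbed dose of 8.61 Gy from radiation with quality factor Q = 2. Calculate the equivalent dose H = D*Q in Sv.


H = D * Q
H = 8.61 * 2
H = 17.220 Sv

17.220


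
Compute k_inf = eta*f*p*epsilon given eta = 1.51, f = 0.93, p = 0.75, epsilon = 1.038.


k_inf = eta * f * p * epsilon
k_inf = 1.51 * 0.93 * 0.75 * 1.038
k_inf = 1.0932

1.0932


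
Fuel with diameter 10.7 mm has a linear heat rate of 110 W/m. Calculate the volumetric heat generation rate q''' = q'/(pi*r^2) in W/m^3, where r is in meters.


r = D / 2 / 1000 = 10.7 / 2 / 1000 = 0.00535 m
q''' = q' / (pi * r^2)
q''' = 110 / (pi * 0.00535^2)
q''' = 1.2233e+06 W/m^3

1.2233e+06


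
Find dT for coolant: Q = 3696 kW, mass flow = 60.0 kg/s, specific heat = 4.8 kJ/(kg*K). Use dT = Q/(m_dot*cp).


dT = Q / (m_dot * cp)
dT = 3696 / (60.0 * 4.8)
dT = 12.833 C

12.833


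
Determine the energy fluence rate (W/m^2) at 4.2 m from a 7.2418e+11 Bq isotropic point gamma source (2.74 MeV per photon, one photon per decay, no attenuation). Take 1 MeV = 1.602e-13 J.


psi = A * E * 1.602e-13 / (4*pi*r^2)
psi = 7.2418e+11 * 2.74 * 1.602e-13 / (4*pi*4.2^2)
psi = 0.0014340 W/m^2

0.0014340


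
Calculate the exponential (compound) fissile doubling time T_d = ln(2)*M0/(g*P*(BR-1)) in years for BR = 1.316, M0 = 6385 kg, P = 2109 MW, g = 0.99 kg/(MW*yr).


Breeding gain G = BR - 1 = 1.316 - 1 = 0.316
Fissile production rate = g * P * G = 0.99 * 2109 * 0.316 = 659.77956 kg/yr
T_d = ln(2) * M0 / (g * P * G)
T_d = ln(2) * 6385 / 659.77956 = 6.7079 yr

6.7079


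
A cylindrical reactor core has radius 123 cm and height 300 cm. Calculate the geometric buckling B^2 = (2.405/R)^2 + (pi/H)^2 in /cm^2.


B^2 = (2.405/R)^2 + (pi/H)^2
B^2 = (2.405/123)^2 + (pi/300)^2
B^2 = 4.9198e-04 /cm^2

4.9198e-04


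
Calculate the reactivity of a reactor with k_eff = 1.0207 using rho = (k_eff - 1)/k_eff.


rho = (k_eff - 1) / k_eff
rho = (1.0207 - 1) / 1.0207
rho = 0.020280

0.020280


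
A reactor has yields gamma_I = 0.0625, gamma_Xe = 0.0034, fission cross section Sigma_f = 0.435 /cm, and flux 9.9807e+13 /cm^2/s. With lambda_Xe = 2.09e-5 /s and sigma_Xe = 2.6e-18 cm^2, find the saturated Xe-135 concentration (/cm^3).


Xe_eq = (gamma_I + gamma_Xe) * Sigma_f * phi / (lambda_Xe + sigma_Xe * phi)
Numerator = (0.0625 + 0.0034) * 0.435 * 9.9807e+13 = 2.861117e+12
Denominator = 2.09e-5 + 2.6e-18 * 9.9807e+13 = 2.803982e-04
Xe_eq = 2.861117e+12 / 2.803982e-04 = 1.0204e+16 /cm^3

1.0204e+16


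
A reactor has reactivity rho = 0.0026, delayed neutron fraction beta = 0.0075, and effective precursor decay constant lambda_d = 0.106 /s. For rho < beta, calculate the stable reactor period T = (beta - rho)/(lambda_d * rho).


T = (beta - rho) / (lambda_d * rho)
T = (0.0075 - 0.0026) / (0.106 * 0.0026)
T = 17.779 s

17.779


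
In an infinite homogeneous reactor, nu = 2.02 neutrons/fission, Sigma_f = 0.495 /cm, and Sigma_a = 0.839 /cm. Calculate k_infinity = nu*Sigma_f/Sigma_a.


k_inf = nu * Sigma_f / Sigma_a
k_inf = 2.02 * 0.495 / 0.839
k_inf = 1.1918

1.1918


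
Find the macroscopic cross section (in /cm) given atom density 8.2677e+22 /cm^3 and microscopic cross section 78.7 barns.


Sigma = N * sigma_barns * 1e-24
Sigma = 8.2677e+22 * 78.7 * 1e-24
Sigma = 6.5067 /cm

6.5067


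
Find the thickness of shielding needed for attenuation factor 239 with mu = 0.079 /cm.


x = ln(factor) / mu
x = ln(239) / 0.079
x = 69.322 cm

69.322


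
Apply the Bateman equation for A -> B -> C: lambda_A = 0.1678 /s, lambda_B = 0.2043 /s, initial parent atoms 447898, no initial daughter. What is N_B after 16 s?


N_B(t) = lambda_A * N_A0 / (lambda_B - lambda_A) * [exp(-lambda_A*t) - exp(-lambda_B*t)]
exp(-0.1678*16) = 0.06823484; exp(-0.2043*16) = 0.03805206
N_B = 0.1678 * 447898 / (0.2043 - 0.1678) * (0.06823484 - 0.03805206)
N_B = 62149

62149


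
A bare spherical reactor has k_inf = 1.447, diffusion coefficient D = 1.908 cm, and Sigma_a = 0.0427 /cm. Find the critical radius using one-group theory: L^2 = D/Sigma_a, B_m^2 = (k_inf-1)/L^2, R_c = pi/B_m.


L^2 = D / Sigma_a = 1.908 / 0.0427 = 44.68384 cm^2
B_m^2 = (k_inf - 1) / L^2 = (1.447 - 1) / 44.68384 = 0.01000362 /cm^2
For a bare sphere: B_g = pi/R, so R_c = pi / sqrt(B_m^2)
R_c = pi / sqrt(0.01000362) = 31.410 cm

31.410


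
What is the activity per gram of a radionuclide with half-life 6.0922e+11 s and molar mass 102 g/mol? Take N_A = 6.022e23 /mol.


lambda = ln(2) / t_half = ln(2) / 6.0922e+11 = 1.137762e-12 /s
SA = lambda * N_A / M
SA = 1.137762e-12 * 6.022e23 / 102
SA = 6.7173e+09 Bq/g

6.7173e+09


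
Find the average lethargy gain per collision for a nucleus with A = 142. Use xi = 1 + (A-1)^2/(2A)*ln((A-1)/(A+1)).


xi = 1 + (A-1)^2/(2A) * ln((A-1)/(A+1))
xi = 1 + (142-1)^2/(2*142) * ln((142-1)/(142 +1))
xi = 0.014019

0.014019


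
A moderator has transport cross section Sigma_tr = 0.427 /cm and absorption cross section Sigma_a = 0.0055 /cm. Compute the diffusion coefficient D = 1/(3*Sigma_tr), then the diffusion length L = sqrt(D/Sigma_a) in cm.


D = 1 / (3 * Sigma_tr) = 1 / (3 * 0.427) = 0.7806401 cm
L = sqrt(D / Sigma_a)
L = sqrt(0.7806401 / 0.0055)
L = 11.914 cm

11.914


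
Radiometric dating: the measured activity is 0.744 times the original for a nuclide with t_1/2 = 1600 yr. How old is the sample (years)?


lambda = ln(2) / t_half = ln(2) / 1600 = 4.332170e-04 /yr
t = -ln(A/A0) / lambda
t = -ln(0.744) / 4.332170e-04
t = 682.60 yr

682.60


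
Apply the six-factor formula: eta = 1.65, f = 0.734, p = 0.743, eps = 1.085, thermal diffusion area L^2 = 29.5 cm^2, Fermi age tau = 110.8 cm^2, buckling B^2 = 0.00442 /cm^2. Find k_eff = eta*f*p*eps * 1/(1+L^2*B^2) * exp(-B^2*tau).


k_inf = eta*f*p*eps = 1.65*0.734*0.743*1.085 = 0.9763343
P_TNL = 1/(1 + L^2*B^2) = 1/(1 + 29.5*0.00442) = 0.8846504
P_FNL = exp(-B^2*tau) = exp(-0.00442*110.8) = 0.6127881
k_eff = k_inf * P_TNL * P_FNL = 0.9763343 * 0.8846504 * 0.6127881
k_eff = 0.52927

0.52927


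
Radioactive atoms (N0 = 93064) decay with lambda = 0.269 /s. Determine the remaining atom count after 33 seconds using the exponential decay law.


N = N0 * exp(-lambda * t)
N = 93064 * exp(-0.269 * 33)
N = 12.988

12.988


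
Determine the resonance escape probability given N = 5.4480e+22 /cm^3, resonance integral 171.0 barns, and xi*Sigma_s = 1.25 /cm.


p = exp(-N * I * 1e-24 / (xi*Sigma_s))
p = exp(-5.4480e+22 * 171.0 * 1e-24 / 1.25)
p = 5.7978e-04

5.7978e-04


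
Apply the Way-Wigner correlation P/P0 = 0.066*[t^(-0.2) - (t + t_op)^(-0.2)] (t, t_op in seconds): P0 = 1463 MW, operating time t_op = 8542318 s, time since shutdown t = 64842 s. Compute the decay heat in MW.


P/P0 = 0.066 * [t^(-0.2) - (t + t_op)^(-0.2)]
P/P0 = 0.066 * [64842^(-0.2) - (64842 + 8542318)^(-0.2)]
P/P0 = 0.066 * [0.1090508 - 0.04102306] = 0.004489831
P = 1463 * 0.004489831 = 6.5686 MW

6.5686


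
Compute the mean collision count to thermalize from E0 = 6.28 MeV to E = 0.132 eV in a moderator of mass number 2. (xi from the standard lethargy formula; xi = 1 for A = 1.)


xi = 1 + (A-1)^2/(2A)*ln((A-1)/(A+1)) = 0.7253469 (for A = 2)
n = ln(E0/E) / xi
n = ln(6.28e6 / 0.132) / 0.7253469
n = ln(4.757576e+07) / 0.7253469 = 24.372

24.372


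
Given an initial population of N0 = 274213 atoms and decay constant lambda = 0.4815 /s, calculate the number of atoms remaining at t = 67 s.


N = N0 * exp(-lambda * t)
N = 274213 * exp(-0.4815 * 67)
N = 2.6763e-09

2.6763e-09


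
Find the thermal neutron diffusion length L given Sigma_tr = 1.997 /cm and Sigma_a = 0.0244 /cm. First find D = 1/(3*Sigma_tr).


D = 1 / (3 * Sigma_tr) = 1 / (3 * 1.997) = 0.1669170 cm
L = sqrt(D / Sigma_a)
L = sqrt(0.1669170 / 0.0244)
L = 2.6155 cm

2.6155


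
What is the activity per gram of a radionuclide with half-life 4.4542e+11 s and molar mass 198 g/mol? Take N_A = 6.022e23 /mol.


lambda = ln(2) / t_half = ln(2) / 4.4542e+11 = 1.556165e-12 /s
SA = lambda * N_A / M
SA = 1.556165e-12 * 6.022e23 / 198
SA = 4.7329e+09 Bq/g

4.7329e+09


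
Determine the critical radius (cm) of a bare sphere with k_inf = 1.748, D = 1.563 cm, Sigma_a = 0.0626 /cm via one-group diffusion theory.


L^2 = D / Sigma_a = 1.563 / 0.0626 = 24.96805 cm^2
B_m^2 = (k_inf - 1) / L^2 = (1.748 - 1) / 24.96805 = 0.02995829 /cm^2
For a bare sphere: B_g = pi/R, so R_c = pi / sqrt(B_m^2)
R_c = pi / sqrt(0.02995829) = 18.151 cm

18.151


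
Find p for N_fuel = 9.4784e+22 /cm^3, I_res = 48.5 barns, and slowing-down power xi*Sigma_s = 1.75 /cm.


p = exp(-N * I * 1e-24 / (xi*Sigma_s))
p = exp(-9.4784e+22 * 48.5 * 1e-24 / 1.75)
p = 0.072304

0.072304


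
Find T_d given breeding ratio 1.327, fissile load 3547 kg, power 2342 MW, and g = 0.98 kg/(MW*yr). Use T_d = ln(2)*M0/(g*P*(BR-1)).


Breeding gain G = BR - 1 = 1.327 - 1 = 0.327
Fissile production rate = g * P * G = 0.98 * 2342 * 0.327 = 750.51732 kg/yr
T_d = ln(2) * M0 / (g * P * G)
T_d = ln(2) * 3547 / 750.51732 = 3.2759 yr

3.2759


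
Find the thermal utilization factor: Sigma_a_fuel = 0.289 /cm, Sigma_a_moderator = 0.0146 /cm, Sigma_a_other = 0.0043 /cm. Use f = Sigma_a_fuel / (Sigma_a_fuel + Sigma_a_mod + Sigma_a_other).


f = Sigma_a_fuel / (Sigma_a_fuel + Sigma_a_mod + Sigma_a_other)
f = 0.289 / (0.289 + 0.0146 + 0.0043)
f = 0.93862

0.93862


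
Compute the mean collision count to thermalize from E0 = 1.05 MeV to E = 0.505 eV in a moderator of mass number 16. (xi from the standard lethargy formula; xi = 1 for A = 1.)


xi = 1 + (A-1)^2/(2A)*ln((A-1)/(A+1)) = 0.1199467 (for A = 16)
n = ln(E0/E) / xi
n = ln(1.05e6 / 0.505) / 0.1199467
n = ln(2.079208e+06) / 0.1199467 = 121.28

121.28


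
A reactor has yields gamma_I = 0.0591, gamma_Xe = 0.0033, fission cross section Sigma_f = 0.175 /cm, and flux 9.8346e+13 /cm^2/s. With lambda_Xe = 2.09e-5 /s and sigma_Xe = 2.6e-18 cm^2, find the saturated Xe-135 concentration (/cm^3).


Xe_eq = (gamma_I + gamma_Xe) * Sigma_f * phi / (lambda_Xe + sigma_Xe * phi)
Numerator = (0.0591 + 0.0033) * 0.175 * 9.8346e+13 = 1.073938e+12
Denominator = 2.09e-5 + 2.6e-18 * 9.8346e+13 = 2.765996e-04
Xe_eq = 1.073938e+12 / 2.765996e-04 = 3.8826e+15 /cm^3

3.8826e+15


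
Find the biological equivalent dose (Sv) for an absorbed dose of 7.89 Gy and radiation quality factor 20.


H = D * Q
H = 7.89 * 20
H = 157.80 Sv

157.80


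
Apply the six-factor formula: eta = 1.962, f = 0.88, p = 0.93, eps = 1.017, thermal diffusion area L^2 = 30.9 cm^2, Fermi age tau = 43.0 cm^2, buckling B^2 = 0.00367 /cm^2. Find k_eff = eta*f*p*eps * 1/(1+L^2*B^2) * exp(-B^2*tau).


k_inf = eta*f*p*eps = 1.962*0.88*0.93*1.017 = 1.632998
P_TNL = 1/(1 + L^2*B^2) = 1/(1 + 30.9*0.00367) = 0.8981474
P_FNL = exp(-B^2*tau) = exp(-0.00367*43.0) = 0.8540120
k_eff = k_inf * P_TNL * P_FNL = 1.632998 * 0.8981474 * 0.8540120
k_eff = 1.2526

1.2526


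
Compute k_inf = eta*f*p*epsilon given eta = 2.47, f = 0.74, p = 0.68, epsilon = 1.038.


k_inf = eta * f * p * epsilon
k_inf = 2.47 * 0.74 * 0.68 * 1.038
k_inf = 1.2901

1.2901


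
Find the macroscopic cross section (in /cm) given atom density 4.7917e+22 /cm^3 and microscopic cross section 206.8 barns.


Sigma = N * sigma_barns * 1e-24
Sigma = 4.7917e+22 * 206.8 * 1e-24
Sigma = 9.9092 /cm

9.9092


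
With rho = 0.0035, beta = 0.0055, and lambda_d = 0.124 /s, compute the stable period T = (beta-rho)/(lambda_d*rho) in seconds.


T = (beta - rho) / (lambda_d * rho)
T = (0.0055 - 0.0035) / (0.124 * 0.0035)
T = 4.6083 s

4.6083


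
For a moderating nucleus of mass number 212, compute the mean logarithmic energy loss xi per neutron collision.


xi = 1 + (A-1)^2/(2A) * ln((A-1)/(A+1))
xi = 1 + (212-1)^2/(2*212) * ln((212-1)/(212 +1))
xi = 0.0094044

0.0094044


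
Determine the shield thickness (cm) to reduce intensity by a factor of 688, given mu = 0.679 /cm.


x = ln(factor) / mu
x = ln(688) / 0.679
x = 9.6227 cm

9.6227


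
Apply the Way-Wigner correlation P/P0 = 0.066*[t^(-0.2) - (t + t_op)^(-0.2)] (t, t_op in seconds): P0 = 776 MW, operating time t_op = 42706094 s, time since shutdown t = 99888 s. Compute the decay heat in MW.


P/P0 = 0.066 * [t^(-0.2) - (t + t_op)^(-0.2)]
P/P0 = 0.066 * [99888^(-0.2) - (99888 + 42706094)^(-0.2)]
P/P0 = 0.066 * [0.1000224 - 0.02976454] = 0.004637019
P = 776 * 0.004637019 = 3.5983 MW

3.5983


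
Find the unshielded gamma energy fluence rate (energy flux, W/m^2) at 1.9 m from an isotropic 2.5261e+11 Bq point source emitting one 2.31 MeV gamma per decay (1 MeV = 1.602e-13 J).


psi = A * E * 1.602e-13 / (4*pi*r^2)
psi = 2.5261e+11 * 2.31 * 1.602e-13 / (4*pi*1.9^2)
psi = 0.0020607 W/m^2

0.0020607


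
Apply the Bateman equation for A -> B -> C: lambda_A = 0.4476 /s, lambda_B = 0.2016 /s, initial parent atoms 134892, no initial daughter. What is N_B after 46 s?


N_B(t) = lambda_A * N_A0 / (lambda_B - lambda_A) * [exp(-lambda_A*t) - exp(-lambda_B*t)]
exp(-0.4476*46) = 1.143011e-09; exp(-0.2016*46) = 9.386997e-05
N_B = 0.4476 * 134892 / (0.2016 - 0.4476) * (1.143011e-09 - 9.386997e-05)
N_B = 23.039

23.039


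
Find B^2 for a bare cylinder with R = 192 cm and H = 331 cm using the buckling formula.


B^2 = (2.405/R)^2 + (pi/H)^2
B^2 = (2.405/192)^2 + (pi/331)^2
B^2 = 2.4698e-04 /cm^2

2.4698e-04


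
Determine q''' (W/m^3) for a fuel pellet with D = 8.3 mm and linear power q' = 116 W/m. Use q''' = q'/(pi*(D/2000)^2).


r = D / 2 / 1000 = 8.3 / 2 / 1000 = 0.00415 m
q''' = q' / (pi * r^2)
q''' = 116 / (pi * 0.00415^2)
q''' = 2.1439e+06 W/m^3

2.1439e+06


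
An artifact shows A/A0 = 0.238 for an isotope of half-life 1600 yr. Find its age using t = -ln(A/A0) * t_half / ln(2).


lambda = ln(2) / t_half = ln(2) / 1600 = 4.332170e-04 /yr
t = -ln(A/A0) / lambda
t = -ln(0.238) / 4.332170e-04
t = 3313.5 yr

3313.5


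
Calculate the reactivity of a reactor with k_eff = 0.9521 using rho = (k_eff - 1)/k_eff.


rho = (k_eff - 1) / k_eff
rho = (0.9521 - 1) / 0.9521
rho = -0.050310

-0.050310


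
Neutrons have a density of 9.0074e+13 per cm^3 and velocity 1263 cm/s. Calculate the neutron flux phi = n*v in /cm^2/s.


phi = n * v
phi = 9.0074e+13 * 1263
phi = 1.1376e+17 /cm^2/s

1.1376e+17


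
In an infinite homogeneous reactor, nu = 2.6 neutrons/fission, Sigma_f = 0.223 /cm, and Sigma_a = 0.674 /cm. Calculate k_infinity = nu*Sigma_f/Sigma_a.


k_inf = nu * Sigma_f / Sigma_a
k_inf = 2.6 * 0.223 / 0.674
k_inf = 0.86024

0.86024
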